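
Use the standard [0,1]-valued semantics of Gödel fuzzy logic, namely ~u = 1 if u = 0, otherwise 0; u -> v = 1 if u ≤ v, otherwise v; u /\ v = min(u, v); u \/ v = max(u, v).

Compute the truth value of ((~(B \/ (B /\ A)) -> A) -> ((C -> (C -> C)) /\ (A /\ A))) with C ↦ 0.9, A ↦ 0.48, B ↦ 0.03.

0.48

(B /\ A) = min(0.03, 0.48) = 0.03
(B \/ (B /\ A)) = max(0.03, 0.03) = 0.03
~(B \/ (B /\ A)): Gödel ¬ of 0.03 = 0 (operand ≠ 0)
(~(B \/ (B /\ A)) -> A): 0 ≤ 0.48, so result = 1
(C -> C): 0.9 ≤ 0.9, so result = 1
(C -> (C -> C)): 0.9 ≤ 1, so result = 1
(A /\ A) = min(0.48, 0.48) = 0.48
((C -> (C -> C)) /\ (A /\ A)) = min(1, 0.48) = 0.48
((~(B \/ (B /\ A)) -> A) -> ((C -> (C -> C)) /\ (A /\ A))): 1 > 0.48, so result = 0.48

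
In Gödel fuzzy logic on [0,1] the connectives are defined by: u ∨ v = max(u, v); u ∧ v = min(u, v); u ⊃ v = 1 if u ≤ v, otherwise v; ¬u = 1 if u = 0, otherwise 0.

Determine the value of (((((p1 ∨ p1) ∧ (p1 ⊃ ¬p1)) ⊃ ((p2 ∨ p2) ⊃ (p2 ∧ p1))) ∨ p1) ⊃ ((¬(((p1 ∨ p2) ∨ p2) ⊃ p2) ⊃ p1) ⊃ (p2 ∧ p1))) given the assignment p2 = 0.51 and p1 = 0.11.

0.11

(p1 ∨ p1) = max(0.11, 0.11) = 0.11
¬p1: Gödel ¬ of 0.11 = 0 (operand ≠ 0)
(p1 ⊃ ¬p1): 0.11 > 0, so result = 0
((p1 ∨ p1) ∧ (p1 ⊃ ¬p1)) = min(0.11, 0) = 0
(p2 ∨ p2) = max(0.51, 0.51) = 0.51
(p2 ∧ p1) = min(0.51, 0.11) = 0.11
((p2 ∨ p2) ⊃ (p2 ∧ p1)): 0.51 > 0.11, so result = 0.11
(((p1 ∨ p1) ∧ (p1 ⊃ ¬p1)) ⊃ ((p2 ∨ p2) ⊃ (p2 ∧ p1))): 0 ≤ 0.11, so result = 1
((((p1 ∨ p1) ∧ (p1 ⊃ ¬p1)) ⊃ ((p2 ∨ p2) ⊃ (p2 ∧ p1))) ∨ p1) = max(1, 0.11) = 1
(p1 ∨ p2) = max(0.11, 0.51) = 0.51
((p1 ∨ p2) ∨ p2) = max(0.51, 0.51) = 0.51
(((p1 ∨ p2) ∨ p2) ⊃ p2): 0.51 ≤ 0.51, so result = 1
¬(((p1 ∨ p2) ∨ p2) ⊃ p2): Gödel ¬ of 1 = 0 (operand ≠ 0)
(¬(((p1 ∨ p2) ∨ p2) ⊃ p2) ⊃ p1): 0 ≤ 0.11, so result = 1
(p2 ∧ p1) = min(0.51, 0.11) = 0.11
((¬(((p1 ∨ p2) ∨ p2) ⊃ p2) ⊃ p1) ⊃ (p2 ∧ p1)): 1 > 0.11, so result = 0.11
(((((p1 ∨ p1) ∧ (p1 ⊃ ¬p1)) ⊃ ((p2 ∨ p2) ⊃ (p2 ∧ p1))) ∨ p1) ⊃ ((¬(((p1 ∨ p2) ∨ p2) ⊃ p2) ⊃ p1) ⊃ (p2 ∧ p1))): 1 > 0.11, so result = 0.11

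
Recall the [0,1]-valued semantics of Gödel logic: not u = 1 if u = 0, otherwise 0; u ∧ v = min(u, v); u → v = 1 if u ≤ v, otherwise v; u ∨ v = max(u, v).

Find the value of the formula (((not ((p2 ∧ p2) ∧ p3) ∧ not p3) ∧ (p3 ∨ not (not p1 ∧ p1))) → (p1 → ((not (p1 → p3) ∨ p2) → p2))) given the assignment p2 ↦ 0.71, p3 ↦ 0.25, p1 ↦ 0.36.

(p2 ∧ p2) = min(0.71, 0.71) = 0.71
((p2 ∧ p2) ∧ p3) = min(0.71, 0.25) = 0.25
not ((p2 ∧ p2) ∧ p3): Gödel ¬ of 0.25 = 0 (operand ≠ 0)
not p3: Gödel ¬ of 0.25 = 0 (operand ≠ 0)
(not ((p2 ∧ p2) ∧ p3) ∧ not p3) = min(0, 0) = 0
not p1: Gödel ¬ of 0.36 = 0 (operand ≠ 0)
(not p1 ∧ p1) = min(0, 0.36) = 0
not (not p1 ∧ p1): Gödel ¬ of 0 = 1 (operand is 0)
(p3 ∨ not (not p1 ∧ p1)) = max(0.25, 1) = 1
((not ((p2 ∧ p2) ∧ p3) ∧ not p3) ∧ (p3 ∨ not (not p1 ∧ p1))) = min(0, 1) = 0
(p1 → p3): 0.36 > 0.25, so result = 0.25
not (p1 → p3): Gödel ¬ of 0.25 = 0 (operand ≠ 0)
(not (p1 → p3) ∨ p2) = max(0, 0.71) = 0.71
((not (p1 → p3) ∨ p2) → p2): 0.71 ≤ 0.71, so result = 1
(p1 → ((not (p1 → p3) ∨ p2) → p2)): 0.36 ≤ 1, so result = 1
(((not ((p2 ∧ p2) ∧ p3) ∧ not p3) ∧ (p3 ∨ not (not p1 ∧ p1))) → (p1 → ((not (p1 → p3) ∨ p2) → p2))): 0 ≤ 1, so result = 1

1.00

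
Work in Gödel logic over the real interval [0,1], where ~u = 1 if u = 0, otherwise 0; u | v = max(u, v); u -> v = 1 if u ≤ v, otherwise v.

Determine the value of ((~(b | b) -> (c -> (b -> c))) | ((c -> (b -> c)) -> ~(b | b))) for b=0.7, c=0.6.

1.00

(b | b) = max(0.7, 0.7) = 0.7
~(b | b): Gödel ¬ of 0.7 = 0 (operand ≠ 0)
(b -> c): 0.7 > 0.6, so result = 0.6
(c -> (b -> c)): 0.6 ≤ 0.6, so result = 1
(~(b | b) -> (c -> (b -> c))): 0 ≤ 1, so result = 1
(b -> c): 0.7 > 0.6, so result = 0.6
(c -> (b -> c)): 0.6 ≤ 0.6, so result = 1
(b | b) = max(0.7, 0.7) = 0.7
~(b | b): Gödel ¬ of 0.7 = 0 (operand ≠ 0)
((c -> (b -> c)) -> ~(b | b)): 1 > 0, so result = 0
((~(b | b) -> (c -> (b -> c))) | ((c -> (b -> c)) -> ~(b | b))) = max(1, 0) = 1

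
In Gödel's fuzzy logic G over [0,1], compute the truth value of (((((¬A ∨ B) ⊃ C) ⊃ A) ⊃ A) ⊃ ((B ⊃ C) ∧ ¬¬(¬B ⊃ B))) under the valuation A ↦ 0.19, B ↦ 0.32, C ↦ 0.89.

1.00

¬A: Gödel ¬ of 0.19 = 0 (operand ≠ 0)
(¬A ∨ B) = max(0, 0.32) = 0.32
((¬A ∨ B) ⊃ C): 0.32 ≤ 0.89, so result = 1
(((¬A ∨ B) ⊃ C) ⊃ A): 1 > 0.19, so result = 0.19
((((¬A ∨ B) ⊃ C) ⊃ A) ⊃ A): 0.19 ≤ 0.19, so result = 1
(B ⊃ C): 0.32 ≤ 0.89, so result = 1
¬B: Gödel ¬ of 0.32 = 0 (operand ≠ 0)
(¬B ⊃ B): 0 ≤ 0.32, so result = 1
¬(¬B ⊃ B): Gödel ¬ of 1 = 0 (operand ≠ 0)
¬¬(¬B ⊃ B): Gödel ¬ of 0 = 1 (operand is 0)
((B ⊃ C) ∧ ¬¬(¬B ⊃ B)) = min(1, 1) = 1
(((((¬A ∨ B) ⊃ C) ⊃ A) ⊃ A) ⊃ ((B ⊃ C) ∧ ¬¬(¬B ⊃ B))): 1 ≤ 1, so result = 1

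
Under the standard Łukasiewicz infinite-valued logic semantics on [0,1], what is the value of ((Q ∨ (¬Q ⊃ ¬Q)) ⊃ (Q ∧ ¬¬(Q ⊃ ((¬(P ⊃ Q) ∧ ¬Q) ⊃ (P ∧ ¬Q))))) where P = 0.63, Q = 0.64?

¬Q: Łukasiewicz ¬ gives 1 − 0.64 = 0.36
¬Q: Łukasiewicz ¬ gives 1 − 0.64 = 0.36
(¬Q ⊃ ¬Q): min(1, 1 − 0.36 + 0.36) = 1
(Q ∨ (¬Q ⊃ ¬Q)) = max(0.64, 1) = 1
(P ⊃ Q): min(1, 1 − 0.63 + 0.64) = 1
¬(P ⊃ Q): Łukasiewicz ¬ gives 1 − 1 = 0
¬Q: Łukasiewicz ¬ gives 1 − 0.64 = 0.36
(¬(P ⊃ Q) ∧ ¬Q) = min(0, 0.36) = 0
¬Q: Łukasiewicz ¬ gives 1 − 0.64 = 0.36
(P ∧ ¬Q) = min(0.63, 0.36) = 0.36
((¬(P ⊃ Q) ∧ ¬Q) ⊃ (P ∧ ¬Q)): min(1, 1 − 0 + 0.36) = 1
(Q ⊃ ((¬(P ⊃ Q) ∧ ¬Q) ⊃ (P ∧ ¬Q))): min(1, 1 − 0.64 + 1) = 1
¬(Q ⊃ ((¬(P ⊃ Q) ∧ ¬Q) ⊃ (P ∧ ¬Q))): Łukasiewicz ¬ gives 1 − 1 = 0
¬¬(Q ⊃ ((¬(P ⊃ Q) ∧ ¬Q) ⊃ (P ∧ ¬Q))): Łukasiewicz ¬ gives 1 − 0 = 1
(Q ∧ ¬¬(Q ⊃ ((¬(P ⊃ Q) ∧ ¬Q) ⊃ (P ∧ ¬Q)))) = min(0.64, 1) = 0.64
((Q ∨ (¬Q ⊃ ¬Q)) ⊃ (Q ∧ ¬¬(Q ⊃ ((¬(P ⊃ Q) ∧ ¬Q) ⊃ (P ∧ ¬Q))))): min(1, 1 − 1 + 0.64) = 0.64

0.64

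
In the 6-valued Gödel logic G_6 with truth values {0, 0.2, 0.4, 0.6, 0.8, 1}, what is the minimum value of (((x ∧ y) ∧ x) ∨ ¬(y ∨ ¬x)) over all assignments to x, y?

0.00

The minimum is attained at x = 0, y = 0:
  (x ∧ y) = min(0, 0) = 0
  ((x ∧ y) ∧ x) = min(0, 0) = 0
  ¬x: Gödel ¬ of 0 = 1 (operand is 0)
  (y ∨ ¬x) = max(0, 1) = 1
  ¬(y ∨ ¬x): Gödel ¬ of 1 = 0 (operand ≠ 0)
  (((x ∧ y) ∧ x) ∨ ¬(y ∨ ¬x)) = max(0, 0) = 0
Checking all 36 assignments confirms none give a value below 0.00.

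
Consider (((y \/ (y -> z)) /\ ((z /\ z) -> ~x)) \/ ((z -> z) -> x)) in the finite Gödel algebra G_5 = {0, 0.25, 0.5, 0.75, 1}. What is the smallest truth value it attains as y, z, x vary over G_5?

The minimum is attained at y = 0, z = 0.25, x = 0.25:
  (y -> z): 0 ≤ 0.25, so result = 1
  (y \/ (y -> z)) = max(0, 1) = 1
  (z /\ z) = min(0.25, 0.25) = 0.25
  ~x: Gödel ¬ of 0.25 = 0 (operand ≠ 0)
  ((z /\ z) -> ~x): 0.25 > 0, so result = 0
  ((y \/ (y -> z)) /\ ((z /\ z) -> ~x)) = min(1, 0) = 0
  (z -> z): 0.25 ≤ 0.25, so result = 1
  ((z -> z) -> x): 1 > 0.25, so result = 0.25
  (((y \/ (y -> z)) /\ ((z /\ z) -> ~x)) \/ ((z -> z) -> x)) = max(0, 0.25) = 0.25
Checking all 125 assignments confirms none give a value below 0.25.

0.25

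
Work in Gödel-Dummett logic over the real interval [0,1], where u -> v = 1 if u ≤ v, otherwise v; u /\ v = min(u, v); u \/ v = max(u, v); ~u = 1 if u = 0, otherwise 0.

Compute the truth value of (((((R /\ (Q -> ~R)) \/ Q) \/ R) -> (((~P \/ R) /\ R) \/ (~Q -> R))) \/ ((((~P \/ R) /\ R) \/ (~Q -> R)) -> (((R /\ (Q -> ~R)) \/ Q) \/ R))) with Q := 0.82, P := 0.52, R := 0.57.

1.00

~R: Gödel ¬ of 0.57 = 0 (operand ≠ 0)
(Q -> ~R): 0.82 > 0, so result = 0
(R /\ (Q -> ~R)) = min(0.57, 0) = 0
((R /\ (Q -> ~R)) \/ Q) = max(0, 0.82) = 0.82
(((R /\ (Q -> ~R)) \/ Q) \/ R) = max(0.82, 0.57) = 0.82
~P: Gödel ¬ of 0.52 = 0 (operand ≠ 0)
(~P \/ R) = max(0, 0.57) = 0.57
((~P \/ R) /\ R) = min(0.57, 0.57) = 0.57
~Q: Gödel ¬ of 0.82 = 0 (operand ≠ 0)
(~Q -> R): 0 ≤ 0.57, so result = 1
(((~P \/ R) /\ R) \/ (~Q -> R)) = max(0.57, 1) = 1
((((R /\ (Q -> ~R)) \/ Q) \/ R) -> (((~P \/ R) /\ R) \/ (~Q -> R))): 0.82 ≤ 1, so result = 1
~P: Gödel ¬ of 0.52 = 0 (operand ≠ 0)
(~P \/ R) = max(0, 0.57) = 0.57
((~P \/ R) /\ R) = min(0.57, 0.57) = 0.57
~Q: Gödel ¬ of 0.82 = 0 (operand ≠ 0)
(~Q -> R): 0 ≤ 0.57, so result = 1
(((~P \/ R) /\ R) \/ (~Q -> R)) = max(0.57, 1) = 1
~R: Gödel ¬ of 0.57 = 0 (operand ≠ 0)
(Q -> ~R): 0.82 > 0, so result = 0
(R /\ (Q -> ~R)) = min(0.57, 0) = 0
((R /\ (Q -> ~R)) \/ Q) = max(0, 0.82) = 0.82
(((R /\ (Q -> ~R)) \/ Q) \/ R) = max(0.82, 0.57) = 0.82
((((~P \/ R) /\ R) \/ (~Q -> R)) -> (((R /\ (Q -> ~R)) \/ Q) \/ R)): 1 > 0.82, so result = 0.82
(((((R /\ (Q -> ~R)) \/ Q) \/ R) -> (((~P \/ R) /\ R) \/ (~Q -> R))) \/ ((((~P \/ R) /\ R) \/ (~Q -> R)) -> (((R /\ (Q -> ~R)) \/ Q) \/ R))) = max(1, 0.82) = 1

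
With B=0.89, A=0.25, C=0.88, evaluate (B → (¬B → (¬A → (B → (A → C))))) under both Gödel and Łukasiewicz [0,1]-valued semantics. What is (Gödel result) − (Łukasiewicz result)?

Gödel evaluation:
  ¬B: Gödel ¬ of 0.89 = 0 (operand ≠ 0)
  ¬A: Gödel ¬ of 0.25 = 0 (operand ≠ 0)
  (A → C): 0.25 ≤ 0.88, so result = 1
  (B → (A → C)): 0.89 ≤ 1, so result = 1
  (¬A → (B → (A → C))): 0 ≤ 1, so result = 1
  (¬B → (¬A → (B → (A → C)))): 0 ≤ 1, so result = 1
  (B → (¬B → (¬A → (B → (A → C))))): 0.89 ≤ 1, so result = 1
  Gödel value = 1
Łukasiewicz evaluation:
  ¬B: Łukasiewicz ¬ gives 1 − 0.89 = 0.11
  ¬A: Łukasiewicz ¬ gives 1 − 0.25 = 0.75
  (A → C): min(1, 1 − 0.25 + 0.88) = 1
  (B → (A → C)): min(1, 1 − 0.89 + 1) = 1
  (¬A → (B → (A → C))): min(1, 1 − 0.75 + 1) = 1
  (¬B → (¬A → (B → (A → C)))): min(1, 1 − 0.11 + 1) = 1
  (B → (¬B → (¬A → (B → (A → C))))): min(1, 1 − 0.89 + 1) = 1
  Łukasiewicz value = 1
Difference: 1 − 1 = 0.00

0.00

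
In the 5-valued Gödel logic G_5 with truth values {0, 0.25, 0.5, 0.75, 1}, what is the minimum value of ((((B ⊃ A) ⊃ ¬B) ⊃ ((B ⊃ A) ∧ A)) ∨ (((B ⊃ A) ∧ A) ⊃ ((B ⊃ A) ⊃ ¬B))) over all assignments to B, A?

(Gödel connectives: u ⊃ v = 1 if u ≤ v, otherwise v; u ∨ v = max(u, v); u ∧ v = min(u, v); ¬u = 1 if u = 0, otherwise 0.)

1.00

Every assignment gives 1. For instance at B = 0, A = 0:
  (B ⊃ A): 0 ≤ 0, so result = 1
  ¬B: Gödel ¬ of 0 = 1 (operand is 0)
  ((B ⊃ A) ⊃ ¬B): 1 ≤ 1, so result = 1
  (B ⊃ A): 0 ≤ 0, so result = 1
  ((B ⊃ A) ∧ A) = min(1, 0) = 0
  (((B ⊃ A) ⊃ ¬B) ⊃ ((B ⊃ A) ∧ A)): 1 > 0, so result = 0
  (B ⊃ A): 0 ≤ 0, so result = 1
  ((B ⊃ A) ∧ A) = min(1, 0) = 0
  (B ⊃ A): 0 ≤ 0, so result = 1
  ¬B: Gödel ¬ of 0 = 1 (operand is 0)
  ((B ⊃ A) ⊃ ¬B): 1 ≤ 1, so result = 1
  (((B ⊃ A) ∧ A) ⊃ ((B ⊃ A) ⊃ ¬B)): 0 ≤ 1, so result = 1
  ((((B ⊃ A) ⊃ ¬B) ⊃ ((B ⊃ A) ∧ A)) ∨ (((B ⊃ A) ∧ A) ⊃ ((B ⊃ A) ⊃ ¬B))) = max(0, 1) = 1
All 25 assignments give value 1 — the formula is a G_5-tautology.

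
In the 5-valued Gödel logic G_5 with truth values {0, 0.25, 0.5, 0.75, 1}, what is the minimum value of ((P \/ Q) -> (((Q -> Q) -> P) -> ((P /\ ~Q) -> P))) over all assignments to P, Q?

1.00

Every assignment gives 1. For instance at P = 0, Q = 0:
  (P \/ Q) = max(0, 0) = 0
  (Q -> Q): 0 ≤ 0, so result = 1
  ((Q -> Q) -> P): 1 > 0, so result = 0
  ~Q: Gödel ¬ of 0 = 1 (operand is 0)
  (P /\ ~Q) = min(0, 1) = 0
  ((P /\ ~Q) -> P): 0 ≤ 0, so result = 1
  (((Q -> Q) -> P) -> ((P /\ ~Q) -> P)): 0 ≤ 1, so result = 1
  ((P \/ Q) -> (((Q -> Q) -> P) -> ((P /\ ~Q) -> P))): 0 ≤ 1, so result = 1
All 25 assignments give value 1 — the formula is a G_5-tautology.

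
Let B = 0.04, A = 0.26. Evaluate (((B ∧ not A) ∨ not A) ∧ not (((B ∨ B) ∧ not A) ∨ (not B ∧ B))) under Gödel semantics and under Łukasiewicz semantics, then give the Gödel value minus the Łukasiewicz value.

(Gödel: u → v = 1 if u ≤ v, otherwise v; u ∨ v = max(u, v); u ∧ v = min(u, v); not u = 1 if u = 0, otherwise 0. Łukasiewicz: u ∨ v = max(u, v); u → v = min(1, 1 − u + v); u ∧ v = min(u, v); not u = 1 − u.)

Gödel evaluation:
  not A: Gödel ¬ of 0.26 = 0 (operand ≠ 0)
  (B ∧ not A) = min(0.04, 0) = 0
  not A: Gödel ¬ of 0.26 = 0 (operand ≠ 0)
  ((B ∧ not A) ∨ not A) = max(0, 0) = 0
  (B ∨ B) = max(0.04, 0.04) = 0.04
  not A: Gödel ¬ of 0.26 = 0 (operand ≠ 0)
  ((B ∨ B) ∧ not A) = min(0.04, 0) = 0
  not B: Gödel ¬ of 0.04 = 0 (operand ≠ 0)
  (not B ∧ B) = min(0, 0.04) = 0
  (((B ∨ B) ∧ not A) ∨ (not B ∧ B)) = max(0, 0) = 0
  not (((B ∨ B) ∧ not A) ∨ (not B ∧ B)): Gödel ¬ of 0 = 1 (operand is 0)
  (((B ∧ not A) ∨ not A) ∧ not (((B ∨ B) ∧ not A) ∨ (not B ∧ B))) = min(0, 1) = 0
  Gödel value = 0
Łukasiewicz evaluation:
  not A: Łukasiewicz ¬ gives 1 − 0.26 = 0.74
  (B ∧ not A) = min(0.04, 0.74) = 0.04
  not A: Łukasiewicz ¬ gives 1 − 0.26 = 0.74
  ((B ∧ not A) ∨ not A) = max(0.04, 0.74) = 0.74
  (B ∨ B) = max(0.04, 0.04) = 0.04
  not A: Łukasiewicz ¬ gives 1 − 0.26 = 0.74
  ((B ∨ B) ∧ not A) = min(0.04, 0.74) = 0.04
  not B: Łukasiewicz ¬ gives 1 − 0.04 = 0.96
  (not B ∧ B) = min(0.96, 0.04) = 0.04
  (((B ∨ B) ∧ not A) ∨ (not B ∧ B)) = max(0.04, 0.04) = 0.04
  not (((B ∨ B) ∧ not A) ∨ (not B ∧ B)): Łukasiewicz ¬ gives 1 − 0.04 = 0.96
  (((B ∧ not A) ∨ not A) ∧ not (((B ∨ B) ∧ not A) ∨ (not B ∧ B))) = min(0.74, 0.96) = 0.74
  Łukasiewicz value = 0.74
Difference: 0 − 0.74 = -0.74

-0.74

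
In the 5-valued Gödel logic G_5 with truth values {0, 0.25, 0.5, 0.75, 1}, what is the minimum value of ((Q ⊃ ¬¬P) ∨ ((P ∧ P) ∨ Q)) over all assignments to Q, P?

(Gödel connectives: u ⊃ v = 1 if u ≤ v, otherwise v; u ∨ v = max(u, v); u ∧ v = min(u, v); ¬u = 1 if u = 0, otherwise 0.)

The minimum is attained at Q = 0.25, P = 0:
  ¬P: Gödel ¬ of 0 = 1 (operand is 0)
  ¬¬P: Gödel ¬ of 1 = 0 (operand ≠ 0)
  (Q ⊃ ¬¬P): 0.25 > 0, so result = 0
  (P ∧ P) = min(0, 0) = 0
  ((P ∧ P) ∨ Q) = max(0, 0.25) = 0.25
  ((Q ⊃ ¬¬P) ∨ ((P ∧ P) ∨ Q)) = max(0, 0.25) = 0.25
Checking all 25 assignments confirms none give a value below 0.25.

0.25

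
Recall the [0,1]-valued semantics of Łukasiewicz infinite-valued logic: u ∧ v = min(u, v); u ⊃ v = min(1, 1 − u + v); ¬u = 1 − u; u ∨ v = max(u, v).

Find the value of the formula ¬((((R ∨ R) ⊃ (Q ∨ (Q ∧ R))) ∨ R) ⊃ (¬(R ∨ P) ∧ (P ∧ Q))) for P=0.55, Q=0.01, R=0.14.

0.86

(R ∨ R) = max(0.14, 0.14) = 0.14
(Q ∧ R) = min(0.01, 0.14) = 0.01
(Q ∨ (Q ∧ R)) = max(0.01, 0.01) = 0.01
((R ∨ R) ⊃ (Q ∨ (Q ∧ R))): min(1, 1 − 0.14 + 0.01) = 0.87
(((R ∨ R) ⊃ (Q ∨ (Q ∧ R))) ∨ R) = max(0.87, 0.14) = 0.87
(R ∨ P) = max(0.14, 0.55) = 0.55
¬(R ∨ P): Łukasiewicz ¬ gives 1 − 0.55 = 0.45
(P ∧ Q) = min(0.55, 0.01) = 0.01
(¬(R ∨ P) ∧ (P ∧ Q)) = min(0.45, 0.01) = 0.01
((((R ∨ R) ⊃ (Q ∨ (Q ∧ R))) ∨ R) ⊃ (¬(R ∨ P) ∧ (P ∧ Q))): min(1, 1 − 0.87 + 0.01) = 0.14
¬((((R ∨ R) ⊃ (Q ∨ (Q ∧ R))) ∨ R) ⊃ (¬(R ∨ P) ∧ (P ∧ Q))): Łukasiewicz ¬ gives 1 − 0.14 = 0.86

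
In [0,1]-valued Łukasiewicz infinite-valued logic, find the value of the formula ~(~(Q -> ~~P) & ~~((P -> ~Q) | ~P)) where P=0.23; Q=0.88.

0.35

~P: Łukasiewicz ¬ gives 1 − 0.23 = 0.77
~~P: Łukasiewicz ¬ gives 1 − 0.77 = 0.23
(Q -> ~~P): min(1, 1 − 0.88 + 0.23) = 0.35
~(Q -> ~~P): Łukasiewicz ¬ gives 1 − 0.35 = 0.65
~Q: Łukasiewicz ¬ gives 1 − 0.88 = 0.12
(P -> ~Q): min(1, 1 − 0.23 + 0.12) = 0.89
~P: Łukasiewicz ¬ gives 1 − 0.23 = 0.77
((P -> ~Q) | ~P) = max(0.89, 0.77) = 0.89
~((P -> ~Q) | ~P): Łukasiewicz ¬ gives 1 − 0.89 = 0.11
~~((P -> ~Q) | ~P): Łukasiewicz ¬ gives 1 − 0.11 = 0.89
(~(Q -> ~~P) & ~~((P -> ~Q) | ~P)) = min(0.65, 0.89) = 0.65
~(~(Q -> ~~P) & ~~((P -> ~Q) | ~P)): Łukasiewicz ¬ gives 1 − 0.65 = 0.35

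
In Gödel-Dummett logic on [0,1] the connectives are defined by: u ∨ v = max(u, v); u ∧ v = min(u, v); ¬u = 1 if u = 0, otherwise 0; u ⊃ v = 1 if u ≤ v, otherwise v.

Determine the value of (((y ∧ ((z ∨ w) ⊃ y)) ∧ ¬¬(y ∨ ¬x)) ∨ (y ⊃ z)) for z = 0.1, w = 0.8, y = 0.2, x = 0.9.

(z ∨ w) = max(0.1, 0.8) = 0.8
((z ∨ w) ⊃ y): 0.8 > 0.2, so result = 0.2
(y ∧ ((z ∨ w) ⊃ y)) = min(0.2, 0.2) = 0.2
¬x: Gödel ¬ of 0.9 = 0 (operand ≠ 0)
(y ∨ ¬x) = max(0.2, 0) = 0.2
¬(y ∨ ¬x): Gödel ¬ of 0.2 = 0 (operand ≠ 0)
¬¬(y ∨ ¬x): Gödel ¬ of 0 = 1 (operand is 0)
((y ∧ ((z ∨ w) ⊃ y)) ∧ ¬¬(y ∨ ¬x)) = min(0.2, 1) = 0.2
(y ⊃ z): 0.2 > 0.1, so result = 0.1
(((y ∧ ((z ∨ w) ⊃ y)) ∧ ¬¬(y ∨ ¬x)) ∨ (y ⊃ z)) = max(0.2, 0.1) = 0.2

0.20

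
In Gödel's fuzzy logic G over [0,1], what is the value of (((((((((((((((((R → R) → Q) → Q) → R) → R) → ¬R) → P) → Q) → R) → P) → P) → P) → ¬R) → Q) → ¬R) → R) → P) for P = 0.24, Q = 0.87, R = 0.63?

0.24

(R → R): 0.63 ≤ 0.63, so result = 1
((R → R) → Q): 1 > 0.87, so result = 0.87
(((R → R) → Q) → Q): 0.87 ≤ 0.87, so result = 1
((((R → R) → Q) → Q) → R): 1 > 0.63, so result = 0.63
(((((R → R) → Q) → Q) → R) → R): 0.63 ≤ 0.63, so result = 1
¬R: Gödel ¬ of 0.63 = 0 (operand ≠ 0)
((((((R → R) → Q) → Q) → R) → R) → ¬R): 1 > 0, so result = 0
(((((((R → R) → Q) → Q) → R) → R) → ¬R) → P): 0 ≤ 0.24, so result = 1
((((((((R → R) → Q) → Q) → R) → R) → ¬R) → P) → Q): 1 > 0.87, so result = 0.87
(((((((((R → R) → Q) → Q) → R) → R) → ¬R) → P) → Q) → R): 0.87 > 0.63, so result = 0.63
((((((((((R → R) → Q) → Q) → R) → R) → ¬R) → P) → Q) → R) → P): 0.63 > 0.24, so result = 0.24
(((((((((((R → R) → Q) → Q) → R) → R) → ¬R) → P) → Q) → R) → P) → P): 0.24 ≤ 0.24, so result = 1
((((((((((((R → R) → Q) → Q) → R) → R) → ¬R) → P) → Q) → R) → P) → P) → P): 1 > 0.24, so result = 0.24
¬R: Gödel ¬ of 0.63 = 0 (operand ≠ 0)
(((((((((((((R → R) → Q) → Q) → R) → R) → ¬R) → P) → Q) → R) → P) → P) → P) → ¬R): 0.24 > 0, so result = 0
((((((((((((((R → R) → Q) → Q) → R) → R) → ¬R) → P) → Q) → R) → P) → P) → P) → ¬R) → Q): 0 ≤ 0.87, so result = 1
¬R: Gödel ¬ of 0.63 = 0 (operand ≠ 0)
(((((((((((((((R → R) → Q) → Q) → R) → R) → ¬R) → P) → Q) → R) → P) → P) → P) → ¬R) → Q) → ¬R): 1 > 0, so result = 0
((((((((((((((((R → R) → Q) → Q) → R) → R) → ¬R) → P) → Q) → R) → P) → P) → P) → ¬R) → Q) → ¬R) → R): 0 ≤ 0.63, so result = 1
(((((((((((((((((R → R) → Q) → Q) → R) → R) → ¬R) → P) → Q) → R) → P) → P) → P) → ¬R) → Q) → ¬R) → R) → P): 1 > 0.24, so result = 0.24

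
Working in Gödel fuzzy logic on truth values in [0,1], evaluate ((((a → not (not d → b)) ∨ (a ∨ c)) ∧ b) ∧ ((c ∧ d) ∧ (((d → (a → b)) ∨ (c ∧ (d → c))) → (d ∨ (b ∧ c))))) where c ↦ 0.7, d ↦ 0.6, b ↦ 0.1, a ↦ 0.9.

not d: Gödel ¬ of 0.6 = 0 (operand ≠ 0)
(not d → b): 0 ≤ 0.1, so result = 1
not (not d → b): Gödel ¬ of 1 = 0 (operand ≠ 0)
(a → not (not d → b)): 0.9 > 0, so result = 0
(a ∨ c) = max(0.9, 0.7) = 0.9
((a → not (not d → b)) ∨ (a ∨ c)) = max(0, 0.9) = 0.9
(((a → not (not d → b)) ∨ (a ∨ c)) ∧ b) = min(0.9, 0.1) = 0.1
(c ∧ d) = min(0.7, 0.6) = 0.6
(a → b): 0.9 > 0.1, so result = 0.1
(d → (a → b)): 0.6 > 0.1, so result = 0.1
(d → c): 0.6 ≤ 0.7, so result = 1
(c ∧ (d → c)) = min(0.7, 1) = 0.7
((d → (a → b)) ∨ (c ∧ (d → c))) = max(0.1, 0.7) = 0.7
(b ∧ c) = min(0.1, 0.7) = 0.1
(d ∨ (b ∧ c)) = max(0.6, 0.1) = 0.6
(((d → (a → b)) ∨ (c ∧ (d → c))) → (d ∨ (b ∧ c))): 0.7 > 0.6, so result = 0.6
((c ∧ d) ∧ (((d → (a → b)) ∨ (c ∧ (d → c))) → (d ∨ (b ∧ c)))) = min(0.6, 0.6) = 0.6
((((a → not (not d → b)) ∨ (a ∨ c)) ∧ b) ∧ ((c ∧ d) ∧ (((d → (a → b)) ∨ (c ∧ (d → c))) → (d ∨ (b ∧ c))))) = min(0.1, 0.6) = 0.1

0.10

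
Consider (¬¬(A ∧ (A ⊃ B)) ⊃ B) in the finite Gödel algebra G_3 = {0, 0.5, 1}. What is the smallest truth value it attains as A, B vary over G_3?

0.50

The minimum is attained at A = 0.5, B = 0.5:
  (A ⊃ B): 0.5 ≤ 0.5, so result = 1
  (A ∧ (A ⊃ B)) = min(0.5, 1) = 0.5
  ¬(A ∧ (A ⊃ B)): Gödel ¬ of 0.5 = 0 (operand ≠ 0)
  ¬¬(A ∧ (A ⊃ B)): Gödel ¬ of 0 = 1 (operand is 0)
  (¬¬(A ∧ (A ⊃ B)) ⊃ B): 1 > 0.5, so result = 0.5
Checking all 9 assignments confirms none give a value below 0.50.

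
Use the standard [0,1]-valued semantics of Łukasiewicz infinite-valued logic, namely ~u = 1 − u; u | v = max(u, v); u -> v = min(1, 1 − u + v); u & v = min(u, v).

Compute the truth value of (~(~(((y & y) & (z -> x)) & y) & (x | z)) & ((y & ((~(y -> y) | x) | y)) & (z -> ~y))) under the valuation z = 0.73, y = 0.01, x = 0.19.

(y & y) = min(0.01, 0.01) = 0.01
(z -> x): min(1, 1 − 0.73 + 0.19) = 0.46
((y & y) & (z -> x)) = min(0.01, 0.46) = 0.01
(((y & y) & (z -> x)) & y) = min(0.01, 0.01) = 0.01
~(((y & y) & (z -> x)) & y): Łukasiewicz ¬ gives 1 − 0.01 = 0.99
(x | z) = max(0.19, 0.73) = 0.73
(~(((y & y) & (z -> x)) & y) & (x | z)) = min(0.99, 0.73) = 0.73
~(~(((y & y) & (z -> x)) & y) & (x | z)): Łukasiewicz ¬ gives 1 − 0.73 = 0.27
(y -> y): min(1, 1 − 0.01 + 0.01) = 1
~(y -> y): Łukasiewicz ¬ gives 1 − 1 = 0
(~(y -> y) | x) = max(0, 0.19) = 0.19
((~(y -> y) | x) | y) = max(0.19, 0.01) = 0.19
(y & ((~(y -> y) | x) | y)) = min(0.01, 0.19) = 0.01
~y: Łukasiewicz ¬ gives 1 − 0.01 = 0.99
(z -> ~y): min(1, 1 − 0.73 + 0.99) = 1
((y & ((~(y -> y) | x) | y)) & (z -> ~y)) = min(0.01, 1) = 0.01
(~(~(((y & y) & (z -> x)) & y) & (x | z)) & ((y & ((~(y -> y) | x) | y)) & (z -> ~y))) = min(0.27, 0.01) = 0.01

0.01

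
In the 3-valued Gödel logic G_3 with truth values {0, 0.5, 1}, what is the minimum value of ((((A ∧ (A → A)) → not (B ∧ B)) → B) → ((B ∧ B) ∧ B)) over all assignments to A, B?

The minimum is attained at A = 0.5, B = 0.5:
  (A → A): 0.5 ≤ 0.5, so result = 1
  (A ∧ (A → A)) = min(0.5, 1) = 0.5
  (B ∧ B) = min(0.5, 0.5) = 0.5
  not (B ∧ B): Gödel ¬ of 0.5 = 0 (operand ≠ 0)
  ((A ∧ (A → A)) → not (B ∧ B)): 0.5 > 0, so result = 0
  (((A ∧ (A → A)) → not (B ∧ B)) → B): 0 ≤ 0.5, so result = 1
  (B ∧ B) = min(0.5, 0.5) = 0.5
  ((B ∧ B) ∧ B) = min(0.5, 0.5) = 0.5
  ((((A ∧ (A → A)) → not (B ∧ B)) → B) → ((B ∧ B) ∧ B)): 1 > 0.5, so result = 0.5
Checking all 9 assignments confirms none give a value below 0.50.

0.50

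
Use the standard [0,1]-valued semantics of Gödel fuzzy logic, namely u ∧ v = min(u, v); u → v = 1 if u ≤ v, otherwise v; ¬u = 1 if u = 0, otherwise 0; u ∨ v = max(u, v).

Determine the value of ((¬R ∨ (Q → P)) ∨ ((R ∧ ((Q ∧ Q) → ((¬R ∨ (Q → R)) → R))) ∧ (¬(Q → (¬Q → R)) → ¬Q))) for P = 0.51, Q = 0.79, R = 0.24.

0.51

¬R: Gödel ¬ of 0.24 = 0 (operand ≠ 0)
(Q → P): 0.79 > 0.51, so result = 0.51
(¬R ∨ (Q → P)) = max(0, 0.51) = 0.51
(Q ∧ Q) = min(0.79, 0.79) = 0.79
¬R: Gödel ¬ of 0.24 = 0 (operand ≠ 0)
(Q → R): 0.79 > 0.24, so result = 0.24
(¬R ∨ (Q → R)) = max(0, 0.24) = 0.24
((¬R ∨ (Q → R)) → R): 0.24 ≤ 0.24, so result = 1
((Q ∧ Q) → ((¬R ∨ (Q → R)) → R)): 0.79 ≤ 1, so result = 1
(R ∧ ((Q ∧ Q) → ((¬R ∨ (Q → R)) → R))) = min(0.24, 1) = 0.24
¬Q: Gödel ¬ of 0.79 = 0 (operand ≠ 0)
(¬Q → R): 0 ≤ 0.24, so result = 1
(Q → (¬Q → R)): 0.79 ≤ 1, so result = 1
¬(Q → (¬Q → R)): Gödel ¬ of 1 = 0 (operand ≠ 0)
¬Q: Gödel ¬ of 0.79 = 0 (operand ≠ 0)
(¬(Q → (¬Q → R)) → ¬Q): 0 ≤ 0, so result = 1
((R ∧ ((Q ∧ Q) → ((¬R ∨ (Q → R)) → R))) ∧ (¬(Q → (¬Q → R)) → ¬Q)) = min(0.24, 1) = 0.24
((¬R ∨ (Q → P)) ∨ ((R ∧ ((Q ∧ Q) → ((¬R ∨ (Q → R)) → R))) ∧ (¬(Q → (¬Q → R)) → ¬Q))) = max(0.51, 0.24) = 0.51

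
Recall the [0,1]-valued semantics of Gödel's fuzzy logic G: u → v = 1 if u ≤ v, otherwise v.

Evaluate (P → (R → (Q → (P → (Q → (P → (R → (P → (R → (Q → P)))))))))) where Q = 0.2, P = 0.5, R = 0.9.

(Q → P): 0.2 ≤ 0.5, so result = 1
(R → (Q → P)): 0.9 ≤ 1, so result = 1
(P → (R → (Q → P))): 0.5 ≤ 1, so result = 1
(R → (P → (R → (Q → P)))): 0.9 ≤ 1, so result = 1
(P → (R → (P → (R → (Q → P))))): 0.5 ≤ 1, so result = 1
(Q → (P → (R → (P → (R → (Q → P)))))): 0.2 ≤ 1, so result = 1
(P → (Q → (P → (R → (P → (R → (Q → P))))))): 0.5 ≤ 1, so result = 1
(Q → (P → (Q → (P → (R → (P → (R → (Q → P)))))))): 0.2 ≤ 1, so result = 1
(R → (Q → (P → (Q → (P → (R → (P → (R → (Q → P))))))))): 0.9 ≤ 1, so result = 1
(P → (R → (Q → (P → (Q → (P → (R → (P → (R → (Q → P)))))))))): 0.5 ≤ 1, so result = 1

1.00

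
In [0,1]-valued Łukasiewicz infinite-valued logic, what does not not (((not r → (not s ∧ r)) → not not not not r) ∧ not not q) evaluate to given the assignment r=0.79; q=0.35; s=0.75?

not r: Łukasiewicz ¬ gives 1 − 0.79 = 0.21
not s: Łukasiewicz ¬ gives 1 − 0.75 = 0.25
(not s ∧ r) = min(0.25, 0.79) = 0.25
(not r → (not s ∧ r)): min(1, 1 − 0.21 + 0.25) = 1
not r: Łukasiewicz ¬ gives 1 − 0.79 = 0.21
not not r: Łukasiewicz ¬ gives 1 − 0.21 = 0.79
not not not r: Łukasiewicz ¬ gives 1 − 0.79 = 0.21
not not not not r: Łukasiewicz ¬ gives 1 − 0.21 = 0.79
((not r → (not s ∧ r)) → not not not not r): min(1, 1 − 1 + 0.79) = 0.79
not q: Łukasiewicz ¬ gives 1 − 0.35 = 0.65
not not q: Łukasiewicz ¬ gives 1 − 0.65 = 0.35
(((not r → (not s ∧ r)) → not not not not r) ∧ not not q) = min(0.79, 0.35) = 0.35
not (((not r → (not s ∧ r)) → not not not not r) ∧ not not q): Łukasiewicz ¬ gives 1 − 0.35 = 0.65
not not (((not r → (not s ∧ r)) → not not not not r) ∧ not not q): Łukasiewicz ¬ gives 1 − 0.65 = 0.35

0.35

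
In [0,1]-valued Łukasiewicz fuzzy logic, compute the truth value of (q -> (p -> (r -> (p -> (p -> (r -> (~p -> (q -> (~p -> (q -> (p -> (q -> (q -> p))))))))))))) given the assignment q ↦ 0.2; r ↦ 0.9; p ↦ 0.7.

1.00

~p: Łukasiewicz ¬ gives 1 − 0.7 = 0.3
~p: Łukasiewicz ¬ gives 1 − 0.7 = 0.3
(q -> p): min(1, 1 − 0.2 + 0.7) = 1
(q -> (q -> p)): min(1, 1 − 0.2 + 1) = 1
(p -> (q -> (q -> p))): min(1, 1 − 0.7 + 1) = 1
(q -> (p -> (q -> (q -> p)))): min(1, 1 − 0.2 + 1) = 1
(~p -> (q -> (p -> (q -> (q -> p))))): min(1, 1 − 0.3 + 1) = 1
(q -> (~p -> (q -> (p -> (q -> (q -> p)))))): min(1, 1 − 0.2 + 1) = 1
(~p -> (q -> (~p -> (q -> (p -> (q -> (q -> p))))))): min(1, 1 − 0.3 + 1) = 1
(r -> (~p -> (q -> (~p -> (q -> (p -> (q -> (q -> p)))))))): min(1, 1 − 0.9 + 1) = 1
(p -> (r -> (~p -> (q -> (~p -> (q -> (p -> (q -> (q -> p))))))))): min(1, 1 − 0.7 + 1) = 1
(p -> (p -> (r -> (~p -> (q -> (~p -> (q -> (p -> (q -> (q -> p)))))))))): min(1, 1 − 0.7 + 1) = 1
(r -> (p -> (p -> (r -> (~p -> (q -> (~p -> (q -> (p -> (q -> (q -> p))))))))))): min(1, 1 − 0.9 + 1) = 1
(p -> (r -> (p -> (p -> (r -> (~p -> (q -> (~p -> (q -> (p -> (q -> (q -> p)))))))))))): min(1, 1 − 0.7 + 1) = 1
(q -> (p -> (r -> (p -> (p -> (r -> (~p -> (q -> (~p -> (q -> (p -> (q -> (q -> p))))))))))))): min(1, 1 − 0.2 + 1) = 1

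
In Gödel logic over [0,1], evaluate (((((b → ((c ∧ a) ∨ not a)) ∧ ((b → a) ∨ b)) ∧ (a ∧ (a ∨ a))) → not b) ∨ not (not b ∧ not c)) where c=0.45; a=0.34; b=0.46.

1.00

(c ∧ a) = min(0.45, 0.34) = 0.34
not a: Gödel ¬ of 0.34 = 0 (operand ≠ 0)
((c ∧ a) ∨ not a) = max(0.34, 0) = 0.34
(b → ((c ∧ a) ∨ not a)): 0.46 > 0.34, so result = 0.34
(b → a): 0.46 > 0.34, so result = 0.34
((b → a) ∨ b) = max(0.34, 0.46) = 0.46
((b → ((c ∧ a) ∨ not a)) ∧ ((b → a) ∨ b)) = min(0.34, 0.46) = 0.34
(a ∨ a) = max(0.34, 0.34) = 0.34
(a ∧ (a ∨ a)) = min(0.34, 0.34) = 0.34
(((b → ((c ∧ a) ∨ not a)) ∧ ((b → a) ∨ b)) ∧ (a ∧ (a ∨ a))) = min(0.34, 0.34) = 0.34
not b: Gödel ¬ of 0.46 = 0 (operand ≠ 0)
((((b → ((c ∧ a) ∨ not a)) ∧ ((b → a) ∨ b)) ∧ (a ∧ (a ∨ a))) → not b): 0.34 > 0, so result = 0
not b: Gödel ¬ of 0.46 = 0 (operand ≠ 0)
not c: Gödel ¬ of 0.45 = 0 (operand ≠ 0)
(not b ∧ not c) = min(0, 0) = 0
not (not b ∧ not c): Gödel ¬ of 0 = 1 (operand is 0)
(((((b → ((c ∧ a) ∨ not a)) ∧ ((b → a) ∨ b)) ∧ (a ∧ (a ∨ a))) → not b) ∨ not (not b ∧ not c)) = max(0, 1) = 1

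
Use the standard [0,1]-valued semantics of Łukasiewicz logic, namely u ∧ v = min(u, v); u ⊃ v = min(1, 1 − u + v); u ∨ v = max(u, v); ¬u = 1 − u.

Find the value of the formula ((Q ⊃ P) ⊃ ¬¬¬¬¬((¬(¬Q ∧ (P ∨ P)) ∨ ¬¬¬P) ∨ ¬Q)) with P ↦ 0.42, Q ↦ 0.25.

(Q ⊃ P): min(1, 1 − 0.25 + 0.42) = 1
¬Q: Łukasiewicz ¬ gives 1 − 0.25 = 0.75
(P ∨ P) = max(0.42, 0.42) = 0.42
(¬Q ∧ (P ∨ P)) = min(0.75, 0.42) = 0.42
¬(¬Q ∧ (P ∨ P)): Łukasiewicz ¬ gives 1 − 0.42 = 0.58
¬P: Łukasiewicz ¬ gives 1 − 0.42 = 0.58
¬¬P: Łukasiewicz ¬ gives 1 − 0.58 = 0.42
¬¬¬P: Łukasiewicz ¬ gives 1 − 0.42 = 0.58
(¬(¬Q ∧ (P ∨ P)) ∨ ¬¬¬P) = max(0.58, 0.58) = 0.58
¬Q: Łukasiewicz ¬ gives 1 − 0.25 = 0.75
((¬(¬Q ∧ (P ∨ P)) ∨ ¬¬¬P) ∨ ¬Q) = max(0.58, 0.75) = 0.75
¬((¬(¬Q ∧ (P ∨ P)) ∨ ¬¬¬P) ∨ ¬Q): Łukasiewicz ¬ gives 1 − 0.75 = 0.25
¬¬((¬(¬Q ∧ (P ∨ P)) ∨ ¬¬¬P) ∨ ¬Q): Łukasiewicz ¬ gives 1 − 0.25 = 0.75
¬¬¬((¬(¬Q ∧ (P ∨ P)) ∨ ¬¬¬P) ∨ ¬Q): Łukasiewicz ¬ gives 1 − 0.75 = 0.25
¬¬¬¬((¬(¬Q ∧ (P ∨ P)) ∨ ¬¬¬P) ∨ ¬Q): Łukasiewicz ¬ gives 1 − 0.25 = 0.75
¬¬¬¬¬((¬(¬Q ∧ (P ∨ P)) ∨ ¬¬¬P) ∨ ¬Q): Łukasiewicz ¬ gives 1 − 0.75 = 0.25
((Q ⊃ P) ⊃ ¬¬¬¬¬((¬(¬Q ∧ (P ∨ P)) ∨ ¬¬¬P) ∨ ¬Q)): min(1, 1 − 1 + 0.25) = 0.25

0.25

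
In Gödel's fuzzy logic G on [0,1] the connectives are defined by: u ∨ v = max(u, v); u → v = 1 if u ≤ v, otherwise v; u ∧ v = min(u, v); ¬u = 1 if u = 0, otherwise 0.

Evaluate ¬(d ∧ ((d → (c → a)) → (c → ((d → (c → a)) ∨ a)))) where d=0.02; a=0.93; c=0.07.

(c → a): 0.07 ≤ 0.93, so result = 1
(d → (c → a)): 0.02 ≤ 1, so result = 1
(c → a): 0.07 ≤ 0.93, so result = 1
(d → (c → a)): 0.02 ≤ 1, so result = 1
((d → (c → a)) ∨ a) = max(1, 0.93) = 1
(c → ((d → (c → a)) ∨ a)): 0.07 ≤ 1, so result = 1
((d → (c → a)) → (c → ((d → (c → a)) ∨ a))): 1 ≤ 1, so result = 1
(d ∧ ((d → (c → a)) → (c → ((d → (c → a)) ∨ a)))) = min(0.02, 1) = 0.02
¬(d ∧ ((d → (c → a)) → (c → ((d → (c → a)) ∨ a)))): Gödel ¬ of 0.02 = 0 (operand ≠ 0)

0.00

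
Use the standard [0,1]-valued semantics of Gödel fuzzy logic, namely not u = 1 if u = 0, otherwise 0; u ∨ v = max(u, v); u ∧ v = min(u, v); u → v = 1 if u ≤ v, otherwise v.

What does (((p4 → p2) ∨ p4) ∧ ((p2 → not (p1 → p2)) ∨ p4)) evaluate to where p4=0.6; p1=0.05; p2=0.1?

0.60

(p4 → p2): 0.6 > 0.1, so result = 0.1
((p4 → p2) ∨ p4) = max(0.1, 0.6) = 0.6
(p1 → p2): 0.05 ≤ 0.1, so result = 1
not (p1 → p2): Gödel ¬ of 1 = 0 (operand ≠ 0)
(p2 → not (p1 → p2)): 0.1 > 0, so result = 0
((p2 → not (p1 → p2)) ∨ p4) = max(0, 0.6) = 0.6
(((p4 → p2) ∨ p4) ∧ ((p2 → not (p1 → p2)) ∨ p4)) = min(0.6, 0.6) = 0.6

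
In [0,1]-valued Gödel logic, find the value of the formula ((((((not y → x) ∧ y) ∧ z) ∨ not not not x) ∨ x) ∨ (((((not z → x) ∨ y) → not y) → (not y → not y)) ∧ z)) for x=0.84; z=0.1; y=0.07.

not y: Gödel ¬ of 0.07 = 0 (operand ≠ 0)
(not y → x): 0 ≤ 0.84, so result = 1
((not y → x) ∧ y) = min(1, 0.07) = 0.07
(((not y → x) ∧ y) ∧ z) = min(0.07, 0.1) = 0.07
not x: Gödel ¬ of 0.84 = 0 (operand ≠ 0)
not not x: Gödel ¬ of 0 = 1 (operand is 0)
not not not x: Gödel ¬ of 1 = 0 (operand ≠ 0)
((((not y → x) ∧ y) ∧ z) ∨ not not not x) = max(0.07, 0) = 0.07
(((((not y → x) ∧ y) ∧ z) ∨ not not not x) ∨ x) = max(0.07, 0.84) = 0.84
not z: Gödel ¬ of 0.1 = 0 (operand ≠ 0)
(not z → x): 0 ≤ 0.84, so result = 1
((not z → x) ∨ y) = max(1, 0.07) = 1
not y: Gödel ¬ of 0.07 = 0 (operand ≠ 0)
(((not z → x) ∨ y) → not y): 1 > 0, so result = 0
not y: Gödel ¬ of 0.07 = 0 (operand ≠ 0)
not y: Gödel ¬ of 0.07 = 0 (operand ≠ 0)
(not y → not y): 0 ≤ 0, so result = 1
((((not z → x) ∨ y) → not y) → (not y → not y)): 0 ≤ 1, so result = 1
(((((not z → x) ∨ y) → not y) → (not y → not y)) ∧ z) = min(1, 0.1) = 0.1
((((((not y → x) ∧ y) ∧ z) ∨ not not not x) ∨ x) ∨ (((((not z → x) ∨ y) → not y) → (not y → not y)) ∧ z)) = max(0.84, 0.1) = 0.84

0.84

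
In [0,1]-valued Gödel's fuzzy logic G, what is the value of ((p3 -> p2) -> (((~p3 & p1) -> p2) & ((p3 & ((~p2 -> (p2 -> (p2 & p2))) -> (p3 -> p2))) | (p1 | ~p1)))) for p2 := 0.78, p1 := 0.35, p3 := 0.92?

1.00

(p3 -> p2): 0.92 > 0.78, so result = 0.78
~p3: Gödel ¬ of 0.92 = 0 (operand ≠ 0)
(~p3 & p1) = min(0, 0.35) = 0
((~p3 & p1) -> p2): 0 ≤ 0.78, so result = 1
~p2: Gödel ¬ of 0.78 = 0 (operand ≠ 0)
(p2 & p2) = min(0.78, 0.78) = 0.78
(p2 -> (p2 & p2)): 0.78 ≤ 0.78, so result = 1
(~p2 -> (p2 -> (p2 & p2))): 0 ≤ 1, so result = 1
(p3 -> p2): 0.92 > 0.78, so result = 0.78
((~p2 -> (p2 -> (p2 & p2))) -> (p3 -> p2)): 1 > 0.78, so result = 0.78
(p3 & ((~p2 -> (p2 -> (p2 & p2))) -> (p3 -> p2))) = min(0.92, 0.78) = 0.78
~p1: Gödel ¬ of 0.35 = 0 (operand ≠ 0)
(p1 | ~p1) = max(0.35, 0) = 0.35
((p3 & ((~p2 -> (p2 -> (p2 & p2))) -> (p3 -> p2))) | (p1 | ~p1)) = max(0.78, 0.35) = 0.78
(((~p3 & p1) -> p2) & ((p3 & ((~p2 -> (p2 -> (p2 & p2))) -> (p3 -> p2))) | (p1 | ~p1))) = min(1, 0.78) = 0.78
((p3 -> p2) -> (((~p3 & p1) -> p2) & ((p3 & ((~p2 -> (p2 -> (p2 & p2))) -> (p3 -> p2))) | (p1 | ~p1)))): 0.78 ≤ 0.78, so result = 1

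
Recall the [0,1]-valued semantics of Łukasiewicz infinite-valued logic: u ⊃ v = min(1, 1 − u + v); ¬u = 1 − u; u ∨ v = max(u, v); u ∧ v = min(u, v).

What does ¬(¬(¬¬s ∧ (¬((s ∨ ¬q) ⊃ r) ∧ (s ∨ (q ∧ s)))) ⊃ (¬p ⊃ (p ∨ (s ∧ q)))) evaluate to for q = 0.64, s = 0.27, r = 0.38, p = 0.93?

¬s: Łukasiewicz ¬ gives 1 − 0.27 = 0.73
¬¬s: Łukasiewicz ¬ gives 1 − 0.73 = 0.27
¬q: Łukasiewicz ¬ gives 1 − 0.64 = 0.36
(s ∨ ¬q) = max(0.27, 0.36) = 0.36
((s ∨ ¬q) ⊃ r): min(1, 1 − 0.36 + 0.38) = 1
¬((s ∨ ¬q) ⊃ r): Łukasiewicz ¬ gives 1 − 1 = 0
(q ∧ s) = min(0.64, 0.27) = 0.27
(s ∨ (q ∧ s)) = max(0.27, 0.27) = 0.27
(¬((s ∨ ¬q) ⊃ r) ∧ (s ∨ (q ∧ s))) = min(0, 0.27) = 0
(¬¬s ∧ (¬((s ∨ ¬q) ⊃ r) ∧ (s ∨ (q ∧ s)))) = min(0.27, 0) = 0
¬(¬¬s ∧ (¬((s ∨ ¬q) ⊃ r) ∧ (s ∨ (q ∧ s)))): Łukasiewicz ¬ gives 1 − 0 = 1
¬p: Łukasiewicz ¬ gives 1 − 0.93 = 0.07
(s ∧ q) = min(0.27, 0.64) = 0.27
(p ∨ (s ∧ q)) = max(0.93, 0.27) = 0.93
(¬p ⊃ (p ∨ (s ∧ q))): min(1, 1 − 0.07 + 0.93) = 1
(¬(¬¬s ∧ (¬((s ∨ ¬q) ⊃ r) ∧ (s ∨ (q ∧ s)))) ⊃ (¬p ⊃ (p ∨ (s ∧ q)))): min(1, 1 − 1 + 1) = 1
¬(¬(¬¬s ∧ (¬((s ∨ ¬q) ⊃ r) ∧ (s ∨ (q ∧ s)))) ⊃ (¬p ⊃ (p ∨ (s ∧ q)))): Łukasiewicz ¬ gives 1 − 1 = 0

0.00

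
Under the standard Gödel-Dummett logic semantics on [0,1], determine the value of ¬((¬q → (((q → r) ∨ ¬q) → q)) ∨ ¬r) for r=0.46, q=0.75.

0.00

¬q: Gödel ¬ of 0.75 = 0 (operand ≠ 0)
(q → r): 0.75 > 0.46, so result = 0.46
¬q: Gödel ¬ of 0.75 = 0 (operand ≠ 0)
((q → r) ∨ ¬q) = max(0.46, 0) = 0.46
(((q → r) ∨ ¬q) → q): 0.46 ≤ 0.75, so result = 1
(¬q → (((q → r) ∨ ¬q) → q)): 0 ≤ 1, so result = 1
¬r: Gödel ¬ of 0.46 = 0 (operand ≠ 0)
((¬q → (((q → r) ∨ ¬q) → q)) ∨ ¬r) = max(1, 0) = 1
¬((¬q → (((q → r) ∨ ¬q) → q)) ∨ ¬r): Gödel ¬ of 1 = 0 (operand ≠ 0)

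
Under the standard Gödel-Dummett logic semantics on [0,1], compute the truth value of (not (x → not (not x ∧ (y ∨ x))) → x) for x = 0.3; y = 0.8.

1.00

not x: Gödel ¬ of 0.3 = 0 (operand ≠ 0)
(y ∨ x) = max(0.8, 0.3) = 0.8
(not x ∧ (y ∨ x)) = min(0, 0.8) = 0
not (not x ∧ (y ∨ x)): Gödel ¬ of 0 = 1 (operand is 0)
(x → not (not x ∧ (y ∨ x))): 0.3 ≤ 1, so result = 1
not (x → not (not x ∧ (y ∨ x))): Gödel ¬ of 1 = 0 (operand ≠ 0)
(not (x → not (not x ∧ (y ∨ x))) → x): 0 ≤ 0.3, so result = 1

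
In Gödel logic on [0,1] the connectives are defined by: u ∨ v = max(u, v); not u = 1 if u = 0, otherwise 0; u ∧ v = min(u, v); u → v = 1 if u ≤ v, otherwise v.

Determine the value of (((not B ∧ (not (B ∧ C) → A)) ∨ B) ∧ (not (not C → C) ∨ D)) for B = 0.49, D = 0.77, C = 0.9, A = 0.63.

0.49

not B: Gödel ¬ of 0.49 = 0 (operand ≠ 0)
(B ∧ C) = min(0.49, 0.9) = 0.49
not (B ∧ C): Gödel ¬ of 0.49 = 0 (operand ≠ 0)
(not (B ∧ C) → A): 0 ≤ 0.63, so result = 1
(not B ∧ (not (B ∧ C) → A)) = min(0, 1) = 0
((not B ∧ (not (B ∧ C) → A)) ∨ B) = max(0, 0.49) = 0.49
not C: Gödel ¬ of 0.9 = 0 (operand ≠ 0)
(not C → C): 0 ≤ 0.9, so result = 1
not (not C → C): Gödel ¬ of 1 = 0 (operand ≠ 0)
(not (not C → C) ∨ D) = max(0, 0.77) = 0.77
(((not B ∧ (not (B ∧ C) → A)) ∨ B) ∧ (not (not C → C) ∨ D)) = min(0.49, 0.77) = 0.49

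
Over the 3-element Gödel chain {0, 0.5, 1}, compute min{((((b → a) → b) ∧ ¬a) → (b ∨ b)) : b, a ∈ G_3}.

The minimum is attained at b = 0.5, a = 0:
  (b → a): 0.5 > 0, so result = 0
  ((b → a) → b): 0 ≤ 0.5, so result = 1
  ¬a: Gödel ¬ of 0 = 1 (operand is 0)
  (((b → a) → b) ∧ ¬a) = min(1, 1) = 1
  (b ∨ b) = max(0.5, 0.5) = 0.5
  ((((b → a) → b) ∧ ¬a) → (b ∨ b)): 1 > 0.5, so result = 0.5
Checking all 9 assignments confirms none give a value below 0.50.

0.50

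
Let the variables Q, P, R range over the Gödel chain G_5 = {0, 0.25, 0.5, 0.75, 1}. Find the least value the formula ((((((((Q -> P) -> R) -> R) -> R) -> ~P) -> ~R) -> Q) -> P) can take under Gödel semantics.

0.00

The minimum is attained at Q = 0, P = 0, R = 0.25:
  (Q -> P): 0 ≤ 0, so result = 1
  ((Q -> P) -> R): 1 > 0.25, so result = 0.25
  (((Q -> P) -> R) -> R): 0.25 ≤ 0.25, so result = 1
  ((((Q -> P) -> R) -> R) -> R): 1 > 0.25, so result = 0.25
  ~P: Gödel ¬ of 0 = 1 (operand is 0)
  (((((Q -> P) -> R) -> R) -> R) -> ~P): 0.25 ≤ 1, so result = 1
  ~R: Gödel ¬ of 0.25 = 0 (operand ≠ 0)
  ((((((Q -> P) -> R) -> R) -> R) -> ~P) -> ~R): 1 > 0, so result = 0
  (((((((Q -> P) -> R) -> R) -> R) -> ~P) -> ~R) -> Q): 0 ≤ 0, so result = 1
  ((((((((Q -> P) -> R) -> R) -> R) -> ~P) -> ~R) -> Q) -> P): 1 > 0, so result = 0
Checking all 125 assignments confirms none give a value below 0.00.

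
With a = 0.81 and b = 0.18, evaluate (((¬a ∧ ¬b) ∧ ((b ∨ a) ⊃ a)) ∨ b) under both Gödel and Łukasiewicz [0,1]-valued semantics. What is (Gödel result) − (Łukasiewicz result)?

Gödel evaluation:
  ¬a: Gödel ¬ of 0.81 = 0 (operand ≠ 0)
  ¬b: Gödel ¬ of 0.18 = 0 (operand ≠ 0)
  (¬a ∧ ¬b) = min(0, 0) = 0
  (b ∨ a) = max(0.18, 0.81) = 0.81
  ((b ∨ a) ⊃ a): 0.81 ≤ 0.81, so result = 1
  ((¬a ∧ ¬b) ∧ ((b ∨ a) ⊃ a)) = min(0, 1) = 0
  (((¬a ∧ ¬b) ∧ ((b ∨ a) ⊃ a)) ∨ b) = max(0, 0.18) = 0.18
  Gödel value = 0.18
Łukasiewicz evaluation:
  ¬a: Łukasiewicz ¬ gives 1 − 0.81 = 0.19
  ¬b: Łukasiewicz ¬ gives 1 − 0.18 = 0.82
  (¬a ∧ ¬b) = min(0.19, 0.82) = 0.19
  (b ∨ a) = max(0.18, 0.81) = 0.81
  ((b ∨ a) ⊃ a): min(1, 1 − 0.81 + 0.81) = 1
  ((¬a ∧ ¬b) ∧ ((b ∨ a) ⊃ a)) = min(0.19, 1) = 0.19
  (((¬a ∧ ¬b) ∧ ((b ∨ a) ⊃ a)) ∨ b) = max(0.19, 0.18) = 0.19
  Łukasiewicz value = 0.19
Difference: 0.18 − 0.19 = -0.01

-0.01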